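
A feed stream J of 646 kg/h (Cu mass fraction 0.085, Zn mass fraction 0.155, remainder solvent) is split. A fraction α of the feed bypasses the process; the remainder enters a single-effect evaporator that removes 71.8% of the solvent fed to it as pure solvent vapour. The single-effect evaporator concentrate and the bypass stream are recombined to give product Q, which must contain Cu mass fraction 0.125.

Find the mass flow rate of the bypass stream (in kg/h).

267.2 kg/h

All 646×0.085 = 54.91 kg/h of Cu reaches Q, so Q = 54.91/0.125 = 439.28 kg/h and vapour = 206.72 kg/h.
The evaporator receives (1−α)·646 of feed at 0.760 solvent and removes 0.718 of that solvent:
0.718×0.760×(1−α)×646 = 206.72
(1−α) = 206.72/352.51 = 0.5864;  α = 0.4136.
Bypass flow = 0.4136×646 = 267.17 kg/h.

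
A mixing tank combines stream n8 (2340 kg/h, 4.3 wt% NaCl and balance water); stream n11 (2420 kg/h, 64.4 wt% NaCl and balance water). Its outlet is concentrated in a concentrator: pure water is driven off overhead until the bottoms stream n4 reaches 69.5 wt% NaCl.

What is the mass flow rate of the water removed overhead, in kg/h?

NaCl entering = 2340×0.043 + 2420×0.644 = 1659.1 kg/h.
All NaCl reports to n4, so n4 = 1659.1/0.695 = 2387.2 kg/h.
Total feed = 4760 kg/h; overhead = 4760 − 2387.2 = 2372.8 kg/h.

2373 kg/h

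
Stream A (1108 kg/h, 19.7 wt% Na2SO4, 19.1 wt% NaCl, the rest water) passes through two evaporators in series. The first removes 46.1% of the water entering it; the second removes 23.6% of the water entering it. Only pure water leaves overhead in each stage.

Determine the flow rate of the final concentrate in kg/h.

709.1 kg/h

water in feed = 1108×0.612 = 678.1 kg/h.
After stage 1: water left = (1−0.461)×678.1 = 365.49; stream total = 795.4 kg/h.
After stage 2: water left = (1−0.236)×365.49 = 279.24; final concentrate = 709.14 kg/h.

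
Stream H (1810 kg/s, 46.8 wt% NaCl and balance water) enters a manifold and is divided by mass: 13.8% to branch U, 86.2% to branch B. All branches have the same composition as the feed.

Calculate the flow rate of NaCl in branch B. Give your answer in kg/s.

Branch B total = 0.862×1810 = 1560.2 kg/s.
NaCl in B = 0.468×1560.2 = 730.18 kg/s.

730.2 kg/s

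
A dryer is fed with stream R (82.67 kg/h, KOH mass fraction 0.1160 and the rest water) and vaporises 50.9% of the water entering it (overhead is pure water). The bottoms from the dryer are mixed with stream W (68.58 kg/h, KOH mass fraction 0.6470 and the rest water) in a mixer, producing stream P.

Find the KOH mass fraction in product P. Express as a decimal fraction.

0.4731

Vapour removed = 0.509×0.884×82.67 = 37.198 kg/h; concentrate = 45.472 kg/h.
KOH reaching the mixer = 9.5897 (from concentrate) + 68.58×0.647 = 53.961 kg/h.
Product flow = 45.472 + 68.58 = 114.05 kg/h; KOH fraction = 0.4731.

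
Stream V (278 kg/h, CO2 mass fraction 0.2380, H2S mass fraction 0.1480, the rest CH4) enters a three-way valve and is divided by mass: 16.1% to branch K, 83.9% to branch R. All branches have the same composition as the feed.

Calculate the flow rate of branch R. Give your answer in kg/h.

Branch R flow = 0.839×278 = 233.24 kg/h.

233.2 kg/h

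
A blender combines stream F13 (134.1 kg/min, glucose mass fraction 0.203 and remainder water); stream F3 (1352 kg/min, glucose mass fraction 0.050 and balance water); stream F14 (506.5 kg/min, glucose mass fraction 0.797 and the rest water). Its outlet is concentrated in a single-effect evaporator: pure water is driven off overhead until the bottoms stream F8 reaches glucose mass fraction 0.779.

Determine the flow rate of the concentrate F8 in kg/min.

639.9 kg/min

glucose entering = 134.1×0.203 + 1352×0.050 + 506.5×0.797 = 498.5 kg/min.
All glucose reports to F8, so F8 = 498.5/0.779 = 639.93 kg/min.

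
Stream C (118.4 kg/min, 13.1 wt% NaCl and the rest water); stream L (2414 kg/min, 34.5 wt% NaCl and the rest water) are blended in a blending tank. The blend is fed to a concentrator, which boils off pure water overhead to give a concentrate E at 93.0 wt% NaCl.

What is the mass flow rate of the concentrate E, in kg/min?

NaCl entering = 118.4×0.131 + 2414×0.345 = 848.34 kg/min.
All NaCl reports to E, so E = 848.34/0.930 = 912.19 kg/min.

912.2 kg/min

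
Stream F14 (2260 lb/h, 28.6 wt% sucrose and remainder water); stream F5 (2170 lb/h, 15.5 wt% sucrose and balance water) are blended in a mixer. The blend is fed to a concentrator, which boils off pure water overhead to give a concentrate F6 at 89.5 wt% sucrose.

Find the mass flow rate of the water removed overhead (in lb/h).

3332 lb/h

sucrose entering = 2260×0.286 + 2170×0.155 = 982.71 lb/h.
All sucrose reports to F6, so F6 = 982.71/0.895 = 1098 lb/h.
Total feed = 4430 lb/h; overhead = 4430 − 1098 = 3332 lb/h.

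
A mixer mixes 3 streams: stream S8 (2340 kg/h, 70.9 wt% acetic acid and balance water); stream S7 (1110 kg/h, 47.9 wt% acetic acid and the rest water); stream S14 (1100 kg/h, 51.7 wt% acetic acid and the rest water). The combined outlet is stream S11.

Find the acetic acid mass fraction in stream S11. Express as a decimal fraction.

0.606

Total flow out = 2340 + 1110 + 1100 = 4550 kg/h.
acetic acid in = 2340×0.709 + 1110×0.479 + 1100×0.517 = 2759.4 kg/h.
acetic acid mass fraction in S11 = 2759.4/4550 = 0.606.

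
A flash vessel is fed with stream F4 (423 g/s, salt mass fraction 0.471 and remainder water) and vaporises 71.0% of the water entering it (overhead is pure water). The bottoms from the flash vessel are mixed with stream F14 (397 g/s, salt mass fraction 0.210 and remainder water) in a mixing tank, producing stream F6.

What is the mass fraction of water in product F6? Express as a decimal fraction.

0.573

Vapour removed = 0.710×0.529×423 = 158.87 g/s; concentrate = 264.13 g/s.
water reaching the mixer = 64.892 (from concentrate) + 397×0.790 = 378.52 g/s.
Product flow = 264.13 + 397 = 661.13 g/s; water fraction = 0.573.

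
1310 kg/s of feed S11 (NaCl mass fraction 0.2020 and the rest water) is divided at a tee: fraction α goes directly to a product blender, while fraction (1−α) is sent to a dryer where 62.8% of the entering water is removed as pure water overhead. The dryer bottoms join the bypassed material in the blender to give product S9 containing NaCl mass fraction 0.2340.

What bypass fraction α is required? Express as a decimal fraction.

All 1310×0.202 = 264.62 kg/s of NaCl reaches S9, so S9 = 264.62/0.234 = 1130.9 kg/s and vapour = 179.15 kg/s.
The evaporator receives (1−α)·1310 of feed at 0.798 water and removes 0.628 of that water:
0.628×0.798×(1−α)×1310 = 179.15
(1−α) = 179.15/656.5 = 0.2729;  α = 0.7271.

0.727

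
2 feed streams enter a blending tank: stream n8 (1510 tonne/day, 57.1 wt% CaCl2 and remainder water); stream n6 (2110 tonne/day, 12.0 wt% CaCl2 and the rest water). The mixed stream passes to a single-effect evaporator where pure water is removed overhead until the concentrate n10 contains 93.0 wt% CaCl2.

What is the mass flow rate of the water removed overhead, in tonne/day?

CaCl2 entering = 1510×0.571 + 2110×0.120 = 1115.4 tonne/day.
All CaCl2 reports to n10, so n10 = 1115.4/0.930 = 1199.4 tonne/day.
Total feed = 3620 tonne/day; overhead = 3620 − 1199.4 = 2420.6 tonne/day.

2421 tonne/day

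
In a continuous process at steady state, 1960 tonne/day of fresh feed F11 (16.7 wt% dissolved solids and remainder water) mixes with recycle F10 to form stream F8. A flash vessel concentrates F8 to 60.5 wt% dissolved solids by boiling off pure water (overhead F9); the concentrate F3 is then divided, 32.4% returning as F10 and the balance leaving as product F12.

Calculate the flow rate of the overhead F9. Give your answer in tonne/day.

Overall dissolved solids balance (none leaves overhead): dissolved solids in fresh feed = dissolved solids in product, i.e. 1960×0.167 = (1−0.324)·F3·0.605.
F3 = 327.32/(0.605×0.676) = 800.33 tonne/day.
Recycle F10 = 0.324×800.33 = 259.31 tonne/day.
Combined feed F8 = 1960 + 259.31 = 2219.3 tonne/day.
Overhead F9 = F8 − F3 = 2219.3 − 800.33 = 1419 tonne/day.

1419 tonne/day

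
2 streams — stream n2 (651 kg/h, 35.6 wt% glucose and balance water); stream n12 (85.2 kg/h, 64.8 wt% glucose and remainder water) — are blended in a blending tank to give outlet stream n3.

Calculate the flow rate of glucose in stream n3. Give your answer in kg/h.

287 kg/h

glucose out = glucose in = 651×0.356 + 85.2×0.648 = 286.97 kg/h.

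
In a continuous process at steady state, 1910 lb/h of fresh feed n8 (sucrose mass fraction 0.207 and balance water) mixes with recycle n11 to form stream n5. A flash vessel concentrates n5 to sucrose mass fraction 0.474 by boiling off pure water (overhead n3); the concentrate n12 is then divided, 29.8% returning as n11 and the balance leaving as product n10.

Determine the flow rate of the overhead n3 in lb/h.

1076 lb/h

Overall sucrose balance (none leaves overhead): sucrose in fresh feed = sucrose in product, i.e. 1910×0.207 = (1−0.298)·n12·0.474.
n12 = 395.37/(0.474×0.702) = 1188.2 lb/h.
Recycle n11 = 0.298×1188.2 = 354.08 lb/h.
Combined feed n5 = 1910 + 354.08 = 2264.1 lb/h.
Overhead n3 = n5 − n12 = 2264.1 − 1188.2 = 1075.9 lb/h.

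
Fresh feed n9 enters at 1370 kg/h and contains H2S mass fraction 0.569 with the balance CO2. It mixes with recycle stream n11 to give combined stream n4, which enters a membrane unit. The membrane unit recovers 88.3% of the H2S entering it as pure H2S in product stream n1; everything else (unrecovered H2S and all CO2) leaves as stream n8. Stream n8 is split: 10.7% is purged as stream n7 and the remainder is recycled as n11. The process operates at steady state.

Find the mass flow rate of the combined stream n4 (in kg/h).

6389 kg/h

CO2 enters only via n9 and leaves only via the purge: 1370×0.431 = 0.107×(CO2 in n8), and the membrane unit passes all CO2, so CO2 in n4 = CO2 in n8 = 5518.4 kg/h.
H2S in n4: m_A = 1370×0.569 + (1−0.107)·(1−0.883)·m_A, so m_A = 779.53/0.8955 = 870.48 kg/h.
n4 = 870.48 + 5518.4 = 6388.9 kg/h.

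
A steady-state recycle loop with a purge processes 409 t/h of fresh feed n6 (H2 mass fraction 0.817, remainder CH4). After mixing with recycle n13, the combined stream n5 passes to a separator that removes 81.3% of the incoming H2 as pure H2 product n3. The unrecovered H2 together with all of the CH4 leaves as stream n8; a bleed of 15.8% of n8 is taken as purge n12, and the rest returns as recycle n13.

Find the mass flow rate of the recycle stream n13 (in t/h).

461.3 t/h

CH4 enters only via n6 and leaves only via the purge: 409×0.183 = 0.158×(CH4 in n8), and the separator passes all CH4, so CH4 in n5 = CH4 in n8 = 473.72 t/h.
H2 in n5: m_A = 409×0.817 + (1−0.158)·(1−0.813)·m_A, so m_A = 334.15/0.8425 = 396.6 t/h.
n8 = (1−0.813)×396.6 + 473.72 = 547.88 t/h.
Recycle n13 = (1−0.158)×547.88 = 461.31 t/h.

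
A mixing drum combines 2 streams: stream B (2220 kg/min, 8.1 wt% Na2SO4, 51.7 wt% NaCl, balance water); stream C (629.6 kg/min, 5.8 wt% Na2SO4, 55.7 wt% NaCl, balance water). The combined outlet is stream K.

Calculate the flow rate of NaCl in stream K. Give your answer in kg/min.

1498 kg/min

NaCl out = NaCl in = 2220×0.517 + 629.6×0.557 = 1498.4 kg/min.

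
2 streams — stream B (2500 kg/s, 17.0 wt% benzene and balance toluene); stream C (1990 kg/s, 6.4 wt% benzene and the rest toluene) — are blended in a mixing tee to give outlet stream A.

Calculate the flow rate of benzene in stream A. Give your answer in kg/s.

benzene out = benzene in = 2500×0.170 + 1990×0.064 = 552.36 kg/s.

552.4 kg/s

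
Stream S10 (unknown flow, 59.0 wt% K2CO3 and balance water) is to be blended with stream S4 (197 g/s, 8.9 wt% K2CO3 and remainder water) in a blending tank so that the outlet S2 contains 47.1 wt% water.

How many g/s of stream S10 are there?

1421 g/s

Let S10 be the unknown flow. Total out = 197 + S10.
water balance: 179.47 + 0.410·S10 = 0.471·(197 + S10)
(0.410 − 0.471)·S10 = 0.471×197 − 179.47 = -86.68
S10 = -86.68 / -0.061 = 1421 g/s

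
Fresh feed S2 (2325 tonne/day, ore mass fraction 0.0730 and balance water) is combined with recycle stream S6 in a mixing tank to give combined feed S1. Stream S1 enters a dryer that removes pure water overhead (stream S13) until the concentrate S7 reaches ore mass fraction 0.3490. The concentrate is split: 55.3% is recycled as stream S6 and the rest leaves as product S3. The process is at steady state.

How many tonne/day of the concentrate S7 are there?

1088 tonne/day

Overall ore balance (none leaves overhead): ore in fresh feed = ore in product, i.e. 2325×0.073 = (1−0.553)·S7·0.349.
S7 = 169.72/(0.349×0.447) = 1088 tonne/day.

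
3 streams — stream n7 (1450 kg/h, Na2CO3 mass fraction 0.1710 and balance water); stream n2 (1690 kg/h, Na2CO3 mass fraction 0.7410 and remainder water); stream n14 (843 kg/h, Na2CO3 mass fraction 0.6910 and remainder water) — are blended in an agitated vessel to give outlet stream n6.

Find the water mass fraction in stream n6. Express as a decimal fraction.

Total flow out = 1450 + 1690 + 843 = 3983 kg/h.
water in = 1450×0.829 + 1690×0.259 + 843×0.309 = 1900.2 kg/h.
water mass fraction in n6 = 1900.2/3983 = 0.4771.

0.4771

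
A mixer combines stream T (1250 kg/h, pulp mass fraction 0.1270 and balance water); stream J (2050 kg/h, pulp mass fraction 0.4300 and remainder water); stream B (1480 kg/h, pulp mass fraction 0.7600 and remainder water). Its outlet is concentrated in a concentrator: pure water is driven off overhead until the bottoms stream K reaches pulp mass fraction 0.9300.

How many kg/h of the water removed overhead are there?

2452 kg/h

pulp entering = 1250×0.127 + 2050×0.430 + 1480×0.760 = 2165.1 kg/h.
All pulp reports to K, so K = 2165.1/0.930 = 2328 kg/h.
Total feed = 4780 kg/h; overhead = 4780 − 2328 = 2452 kg/h.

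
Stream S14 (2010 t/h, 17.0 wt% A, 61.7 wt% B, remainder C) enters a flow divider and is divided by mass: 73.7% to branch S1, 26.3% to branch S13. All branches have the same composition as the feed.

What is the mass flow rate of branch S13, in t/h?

528.6 t/h

Branch S13 flow = 0.263×2010 = 528.63 t/h.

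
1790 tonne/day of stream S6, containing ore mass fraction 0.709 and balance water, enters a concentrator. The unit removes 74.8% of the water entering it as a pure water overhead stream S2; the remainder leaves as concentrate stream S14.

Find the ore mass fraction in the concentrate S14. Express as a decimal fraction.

0.906

ore is not removed: 1790×0.709 = 1269.1 tonne/day of ore enters S14.
water entering = 1790×0.291 = 520.89 tonne/day; overhead removed = 0.748×520.89 = 389.63 tonne/day.
Concentrate = 1790 − 389.63 = 1400.4 tonne/day.
Mass fraction = 1269.1/1400.4 = 0.906.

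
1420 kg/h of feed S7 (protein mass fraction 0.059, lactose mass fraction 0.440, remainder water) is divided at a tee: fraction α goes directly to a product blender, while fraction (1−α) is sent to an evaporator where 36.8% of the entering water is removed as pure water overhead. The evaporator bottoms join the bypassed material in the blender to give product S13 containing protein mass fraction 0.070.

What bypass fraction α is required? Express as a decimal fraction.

0.148

All 1420×0.059 = 83.78 kg/h of protein reaches S13, so S13 = 83.78/0.070 = 1196.9 kg/h and vapour = 223.14 kg/h.
The evaporator receives (1−α)·1420 of feed at 0.501 water and removes 0.368 of that water:
0.368×0.501×(1−α)×1420 = 223.14
(1−α) = 223.14/261.8 = 0.8523;  α = 0.1477.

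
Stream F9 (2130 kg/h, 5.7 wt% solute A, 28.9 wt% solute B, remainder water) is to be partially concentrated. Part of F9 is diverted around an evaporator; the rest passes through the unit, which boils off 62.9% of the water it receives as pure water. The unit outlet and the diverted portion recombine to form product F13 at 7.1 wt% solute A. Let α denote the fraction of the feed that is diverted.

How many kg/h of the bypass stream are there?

All 2130×0.057 = 121.41 kg/h of solute A reaches F13, so F13 = 121.41/0.071 = 1710 kg/h and vapour = 420 kg/h.
The evaporator receives (1−α)·2130 of feed at 0.654 water and removes 0.629 of that water:
0.629×0.654×(1−α)×2130 = 420
(1−α) = 420/876.21 = 0.4793;  α = 0.5207.
Bypass flow = 0.5207×2130 = 1109 kg/h.

1109 kg/h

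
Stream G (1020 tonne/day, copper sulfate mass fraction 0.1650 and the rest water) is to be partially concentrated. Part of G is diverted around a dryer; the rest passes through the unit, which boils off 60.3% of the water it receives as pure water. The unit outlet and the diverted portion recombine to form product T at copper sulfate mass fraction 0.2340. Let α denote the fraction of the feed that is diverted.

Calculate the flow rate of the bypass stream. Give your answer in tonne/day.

All 1020×0.165 = 168.3 tonne/day of copper sulfate reaches T, so T = 168.3/0.234 = 719.23 tonne/day and vapour = 300.77 tonne/day.
The evaporator receives (1−α)·1020 of feed at 0.835 water and removes 0.603 of that water:
0.603×0.835×(1−α)×1020 = 300.77
(1−α) = 300.77/513.58 = 0.5856;  α = 0.4144.
Bypass flow = 0.4144×1020 = 422.65 tonne/day.

422.6 tonne/day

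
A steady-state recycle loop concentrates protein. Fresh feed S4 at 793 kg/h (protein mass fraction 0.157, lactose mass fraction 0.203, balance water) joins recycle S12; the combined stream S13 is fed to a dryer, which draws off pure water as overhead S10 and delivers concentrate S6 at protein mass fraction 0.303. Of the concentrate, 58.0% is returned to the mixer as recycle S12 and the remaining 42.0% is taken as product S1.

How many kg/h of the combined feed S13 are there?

Overall protein balance (none leaves overhead): protein in fresh feed = protein in product, i.e. 793×0.157 = (1−0.580)·S6·0.303.
S6 = 124.5/(0.303×0.420) = 978.32 kg/h.
Recycle S12 = 0.580×978.32 = 567.43 kg/h.
Combined feed S13 = 793 + 567.43 = 1360.4 kg/h.

1360 kg/h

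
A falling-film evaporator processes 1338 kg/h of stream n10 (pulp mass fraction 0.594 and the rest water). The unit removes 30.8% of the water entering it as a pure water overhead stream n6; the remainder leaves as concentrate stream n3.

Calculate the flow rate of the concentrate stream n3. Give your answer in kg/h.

water entering = 1338×0.406 = 543.23 kg/h; overhead removed = 0.308×543.23 = 167.31 kg/h.
Concentrate = 1338 − 167.31 = 1170.7 kg/h.

1171 kg/h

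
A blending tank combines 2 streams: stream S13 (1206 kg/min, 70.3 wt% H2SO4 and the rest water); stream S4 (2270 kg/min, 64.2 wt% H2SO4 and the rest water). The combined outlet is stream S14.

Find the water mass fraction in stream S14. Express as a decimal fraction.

0.337

Total flow out = 1206 + 2270 = 3476 kg/min.
water in = 1206×0.297 + 2270×0.358 = 1170.8 kg/min.
water mass fraction in S14 = 1170.8/3476 = 0.337.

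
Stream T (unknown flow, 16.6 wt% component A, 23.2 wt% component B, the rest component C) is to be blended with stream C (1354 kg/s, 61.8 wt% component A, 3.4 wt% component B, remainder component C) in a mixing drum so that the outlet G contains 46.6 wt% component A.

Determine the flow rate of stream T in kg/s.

Let T be the unknown flow. Total out = 1354 + T.
component A balance: 836.77 + 0.166·T = 0.466·(1354 + T)
(0.166 − 0.466)·T = 0.466×1354 − 836.77 = -205.81
T = -205.81 / -0.300 = 686.03 kg/s

686 kg/s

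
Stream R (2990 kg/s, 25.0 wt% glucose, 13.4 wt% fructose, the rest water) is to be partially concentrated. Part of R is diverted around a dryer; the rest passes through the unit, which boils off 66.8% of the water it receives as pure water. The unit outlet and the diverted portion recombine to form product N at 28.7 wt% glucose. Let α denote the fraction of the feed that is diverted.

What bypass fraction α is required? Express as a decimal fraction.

All 2990×0.250 = 747.5 kg/s of glucose reaches N, so N = 747.5/0.287 = 2604.5 kg/s and vapour = 385.47 kg/s.
The evaporator receives (1−α)·2990 of feed at 0.616 water and removes 0.668 of that water:
0.668×0.616×(1−α)×2990 = 385.47
(1−α) = 385.47/1230.3 = 0.3133;  α = 0.6867.

0.687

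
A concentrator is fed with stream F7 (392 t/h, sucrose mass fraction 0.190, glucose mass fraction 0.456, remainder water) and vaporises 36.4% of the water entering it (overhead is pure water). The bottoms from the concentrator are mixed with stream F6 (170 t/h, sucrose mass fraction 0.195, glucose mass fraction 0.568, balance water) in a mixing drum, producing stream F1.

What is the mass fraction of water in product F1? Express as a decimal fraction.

0.251

Vapour removed = 0.364×0.354×392 = 50.512 t/h; concentrate = 341.49 t/h.
water reaching the mixer = 88.256 (from concentrate) + 170×0.237 = 128.55 t/h.
Product flow = 341.49 + 170 = 511.49 t/h; water fraction = 0.251.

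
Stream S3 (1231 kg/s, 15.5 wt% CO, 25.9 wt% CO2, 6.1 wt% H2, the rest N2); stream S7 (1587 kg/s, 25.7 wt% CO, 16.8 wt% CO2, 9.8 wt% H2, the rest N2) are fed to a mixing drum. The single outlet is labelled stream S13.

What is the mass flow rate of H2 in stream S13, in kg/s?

H2 out = H2 in = 1231×0.061 + 1587×0.098 = 230.62 kg/s.

230.6 kg/s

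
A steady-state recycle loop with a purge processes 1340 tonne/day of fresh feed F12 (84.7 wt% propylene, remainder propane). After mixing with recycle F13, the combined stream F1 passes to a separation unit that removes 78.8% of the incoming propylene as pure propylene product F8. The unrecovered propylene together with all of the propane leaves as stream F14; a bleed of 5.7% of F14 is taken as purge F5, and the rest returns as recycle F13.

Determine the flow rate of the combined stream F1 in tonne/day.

5015 tonne/day

propane enters only via F12 and leaves only via the purge: 1340×0.153 = 0.057×(propane in F14), and the separation unit passes all propane, so propane in F1 = propane in F14 = 3596.8 tonne/day.
propylene in F1: m_A = 1340×0.847 + (1−0.057)·(1−0.788)·m_A, so m_A = 1135/0.8001 = 1418.6 tonne/day.
F1 = 1418.6 + 3596.8 = 5015.4 tonne/day.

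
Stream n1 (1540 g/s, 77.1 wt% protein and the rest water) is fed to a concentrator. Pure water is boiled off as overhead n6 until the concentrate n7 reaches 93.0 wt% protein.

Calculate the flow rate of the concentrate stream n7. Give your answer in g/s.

protein is conserved: 1540×0.771 = 1187.3 g/s all reports to the concentrate.
Concentrate = 1187.3/(target fraction) = 1276.7 g/s.

1277 g/s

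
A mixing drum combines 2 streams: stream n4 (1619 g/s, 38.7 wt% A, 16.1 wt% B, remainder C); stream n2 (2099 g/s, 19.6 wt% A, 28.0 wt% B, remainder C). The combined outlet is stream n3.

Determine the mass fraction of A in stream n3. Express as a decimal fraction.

0.2792

Total flow out = 1619 + 2099 = 3718 g/s.
A in = 1619×0.387 + 2099×0.196 = 1038 g/s.
A mass fraction in n3 = 1038/3718 = 0.2792.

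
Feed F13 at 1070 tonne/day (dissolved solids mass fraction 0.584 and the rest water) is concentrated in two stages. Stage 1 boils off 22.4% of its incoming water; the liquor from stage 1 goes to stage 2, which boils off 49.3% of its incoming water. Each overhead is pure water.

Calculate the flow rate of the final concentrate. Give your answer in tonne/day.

water in feed = 1070×0.416 = 445.12 tonne/day.
After stage 1: water left = (1−0.224)×445.12 = 345.41; stream total = 970.29 tonne/day.
After stage 2: water left = (1−0.493)×345.41 = 175.12; final concentrate = 800 tonne/day.

800 tonne/day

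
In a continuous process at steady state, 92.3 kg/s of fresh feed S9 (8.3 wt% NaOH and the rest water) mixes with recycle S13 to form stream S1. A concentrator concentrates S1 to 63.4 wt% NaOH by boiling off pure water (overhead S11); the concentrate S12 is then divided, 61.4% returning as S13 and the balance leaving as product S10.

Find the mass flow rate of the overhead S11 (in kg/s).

80.22 kg/s

Overall NaOH balance (none leaves overhead): NaOH in fresh feed = NaOH in product, i.e. 92.3×0.083 = (1−0.614)·S12·0.634.
S12 = 7.6609/(0.634×0.386) = 31.304 kg/s.
Recycle S13 = 0.614×31.304 = 19.221 kg/s.
Combined feed S1 = 92.3 + 19.221 = 111.52 kg/s.
Overhead S11 = S1 − S12 = 111.52 − 31.304 = 80.217 kg/s.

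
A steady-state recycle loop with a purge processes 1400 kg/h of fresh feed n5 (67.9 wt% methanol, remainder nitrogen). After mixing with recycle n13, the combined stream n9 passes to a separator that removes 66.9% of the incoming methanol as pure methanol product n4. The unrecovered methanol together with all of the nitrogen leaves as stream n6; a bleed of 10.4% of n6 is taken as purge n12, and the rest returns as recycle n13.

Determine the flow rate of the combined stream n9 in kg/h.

nitrogen enters only via n5 and leaves only via the purge: 1400×0.321 = 0.104×(nitrogen in n6), and the separator passes all nitrogen, so nitrogen in n9 = nitrogen in n6 = 4321.2 kg/h.
methanol in n9: m_A = 1400×0.679 + (1−0.104)·(1−0.669)·m_A, so m_A = 950.6/0.7034 = 1351.4 kg/h.
n9 = 1351.4 + 4321.2 = 5672.5 kg/h.

5673 kg/h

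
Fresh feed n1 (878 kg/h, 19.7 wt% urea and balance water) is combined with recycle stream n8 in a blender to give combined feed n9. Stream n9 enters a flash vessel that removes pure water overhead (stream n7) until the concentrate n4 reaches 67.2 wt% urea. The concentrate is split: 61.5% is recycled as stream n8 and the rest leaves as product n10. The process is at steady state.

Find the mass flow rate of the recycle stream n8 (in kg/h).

411.2 kg/h

Overall urea balance (none leaves overhead): urea in fresh feed = urea in product, i.e. 878×0.197 = (1−0.615)·n4·0.672.
n4 = 172.97/(0.672×0.385) = 668.55 kg/h.
Recycle n8 = 0.615×668.55 = 411.16 kg/h.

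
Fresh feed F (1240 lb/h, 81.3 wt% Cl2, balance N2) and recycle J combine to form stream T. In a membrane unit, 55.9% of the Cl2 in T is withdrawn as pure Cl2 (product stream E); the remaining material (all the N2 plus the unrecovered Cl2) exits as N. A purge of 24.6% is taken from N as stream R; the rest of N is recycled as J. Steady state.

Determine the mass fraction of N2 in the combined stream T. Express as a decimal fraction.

N2 enters only via F and leaves only via the purge: 1240×0.187 = 0.246×(N2 in N), and the membrane unit passes all N2, so N2 in T = N2 in N = 942.6 lb/h.
Cl2 in T: m_A = 1240×0.813 + (1−0.246)·(1−0.559)·m_A, so m_A = 1008.1/0.6675 = 1510.3 lb/h.
T = 1510.3 + 942.6 = 2452.9 lb/h.
N2 fraction in T = 942.6/2452.9 = 0.384.

0.384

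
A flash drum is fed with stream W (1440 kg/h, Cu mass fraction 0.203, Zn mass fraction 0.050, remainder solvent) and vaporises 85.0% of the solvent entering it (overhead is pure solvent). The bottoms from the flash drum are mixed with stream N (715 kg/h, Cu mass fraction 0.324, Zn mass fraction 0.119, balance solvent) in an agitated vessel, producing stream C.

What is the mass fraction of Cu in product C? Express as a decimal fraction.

Vapour removed = 0.850×0.747×1440 = 914.33 kg/h; concentrate = 525.67 kg/h.
Cu reaching the mixer = 292.32 (from concentrate) + 715×0.324 = 523.98 kg/h.
Product flow = 525.67 + 715 = 1240.7 kg/h; Cu fraction = 0.422.

0.422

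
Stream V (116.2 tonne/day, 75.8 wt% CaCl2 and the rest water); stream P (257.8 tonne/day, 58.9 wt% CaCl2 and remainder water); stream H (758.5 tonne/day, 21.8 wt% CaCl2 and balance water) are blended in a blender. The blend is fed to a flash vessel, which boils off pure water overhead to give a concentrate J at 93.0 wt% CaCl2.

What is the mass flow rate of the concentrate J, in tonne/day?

CaCl2 entering = 116.2×0.758 + 257.8×0.589 + 758.5×0.218 = 405.28 tonne/day.
All CaCl2 reports to J, so J = 405.28/0.930 = 435.78 tonne/day.

435.8 tonne/day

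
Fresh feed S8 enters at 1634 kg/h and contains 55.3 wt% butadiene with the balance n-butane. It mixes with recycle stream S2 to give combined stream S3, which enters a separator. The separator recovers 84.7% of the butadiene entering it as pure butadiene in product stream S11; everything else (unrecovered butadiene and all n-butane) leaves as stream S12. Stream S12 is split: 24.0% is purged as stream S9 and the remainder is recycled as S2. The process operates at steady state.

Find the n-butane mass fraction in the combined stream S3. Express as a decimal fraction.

0.749

n-butane enters only via S8 and leaves only via the purge: 1634×0.447 = 0.240×(n-butane in S12), and the separator passes all n-butane, so n-butane in S3 = n-butane in S12 = 3043.3 kg/h.
butadiene in S3: m_A = 1634×0.553 + (1−0.240)·(1−0.847)·m_A, so m_A = 903.6/0.8837 = 1022.5 kg/h.
S3 = 1022.5 + 3043.3 = 4065.8 kg/h.
n-butane fraction in S3 = 3043.3/4065.8 = 0.749.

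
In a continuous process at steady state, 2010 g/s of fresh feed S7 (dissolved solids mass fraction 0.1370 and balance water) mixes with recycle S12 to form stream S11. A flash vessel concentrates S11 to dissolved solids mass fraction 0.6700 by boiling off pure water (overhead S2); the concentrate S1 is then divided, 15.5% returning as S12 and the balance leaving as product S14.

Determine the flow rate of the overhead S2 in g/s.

Overall dissolved solids balance (none leaves overhead): dissolved solids in fresh feed = dissolved solids in product, i.e. 2010×0.137 = (1−0.155)·S1·0.670.
S1 = 275.37/(0.670×0.845) = 486.39 g/s.
Recycle S12 = 0.155×486.39 = 75.391 g/s.
Combined feed S11 = 2010 + 75.391 = 2085.4 g/s.
Overhead S2 = S11 − S1 = 2085.4 − 486.39 = 1599 g/s.

1599 g/s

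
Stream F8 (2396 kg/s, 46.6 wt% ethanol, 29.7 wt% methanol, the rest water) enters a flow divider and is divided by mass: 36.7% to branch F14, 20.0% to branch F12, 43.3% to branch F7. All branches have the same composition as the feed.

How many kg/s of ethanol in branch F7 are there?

483.5 kg/s

Branch F7 total = 0.433×2396 = 1037.5 kg/s.
ethanol in F7 = 0.466×1037.5 = 483.46 kg/s.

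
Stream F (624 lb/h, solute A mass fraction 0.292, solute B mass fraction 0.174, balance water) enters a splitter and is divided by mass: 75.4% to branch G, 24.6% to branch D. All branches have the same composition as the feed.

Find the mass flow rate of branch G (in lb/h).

Branch G flow = 0.754×624 = 470.5 lb/h.

470.5 lb/h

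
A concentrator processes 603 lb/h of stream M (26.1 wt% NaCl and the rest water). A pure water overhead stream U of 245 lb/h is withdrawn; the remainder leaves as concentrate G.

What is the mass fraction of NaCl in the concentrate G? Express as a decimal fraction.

NaCl is not removed: 603×0.261 = 157.38 lb/h of NaCl enters G.
Concentrate = 603 − 245 = 358 lb/h.
Mass fraction = 157.38/358 = 0.440.

0.440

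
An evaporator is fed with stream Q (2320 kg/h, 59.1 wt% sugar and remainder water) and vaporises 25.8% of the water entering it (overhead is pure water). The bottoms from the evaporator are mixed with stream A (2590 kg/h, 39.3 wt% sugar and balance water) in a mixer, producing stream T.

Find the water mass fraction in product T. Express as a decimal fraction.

0.488

Vapour removed = 0.258×0.409×2320 = 244.81 kg/h; concentrate = 2075.2 kg/h.
water reaching the mixer = 704.07 (from concentrate) + 2590×0.607 = 2276.2 kg/h.
Product flow = 2075.2 + 2590 = 4665.2 kg/h; water fraction = 0.488.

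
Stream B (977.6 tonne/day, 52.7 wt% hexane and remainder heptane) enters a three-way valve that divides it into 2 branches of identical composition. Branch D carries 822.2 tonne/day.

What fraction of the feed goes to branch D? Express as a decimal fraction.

Fraction to D = 822.2/977.6 = 0.8410.

0.841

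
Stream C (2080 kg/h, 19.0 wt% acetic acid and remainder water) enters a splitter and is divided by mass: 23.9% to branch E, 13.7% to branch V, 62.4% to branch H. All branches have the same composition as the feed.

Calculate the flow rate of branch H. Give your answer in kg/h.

1298 kg/h

Branch H flow = 0.624×2080 = 1297.9 kg/h.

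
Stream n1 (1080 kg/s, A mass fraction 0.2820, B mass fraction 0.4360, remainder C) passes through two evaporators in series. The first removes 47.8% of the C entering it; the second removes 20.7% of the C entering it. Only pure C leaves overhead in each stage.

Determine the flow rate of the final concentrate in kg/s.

C in feed = 1080×0.282 = 304.56 kg/s.
After stage 1: C left = (1−0.478)×304.56 = 158.98; stream total = 934.42 kg/s.
After stage 2: C left = (1−0.207)×158.98 = 126.07; final concentrate = 901.51 kg/s.

901.5 kg/s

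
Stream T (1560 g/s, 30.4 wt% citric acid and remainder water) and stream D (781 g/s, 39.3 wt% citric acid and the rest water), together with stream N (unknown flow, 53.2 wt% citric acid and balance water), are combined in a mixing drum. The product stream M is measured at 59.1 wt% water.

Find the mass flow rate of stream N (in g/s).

1433 g/s

Let N be the unknown flow. Total out = 2341 + N.
water balance: 1559.8 + 0.468·N = 0.591·(2341 + N)
(0.468 − 0.591)·N = 0.591×2341 − 1559.8 = -176.3
N = -176.3 / -0.123 = 1433.3 g/s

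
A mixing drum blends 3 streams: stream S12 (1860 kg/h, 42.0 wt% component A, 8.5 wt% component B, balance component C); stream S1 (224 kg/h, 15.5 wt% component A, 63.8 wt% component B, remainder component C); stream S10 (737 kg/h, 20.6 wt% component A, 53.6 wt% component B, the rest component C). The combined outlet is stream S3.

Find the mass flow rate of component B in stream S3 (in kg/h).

696 kg/h

component B out = component B in = 1860×0.085 + 224×0.638 + 737×0.536 = 696.04 kg/h.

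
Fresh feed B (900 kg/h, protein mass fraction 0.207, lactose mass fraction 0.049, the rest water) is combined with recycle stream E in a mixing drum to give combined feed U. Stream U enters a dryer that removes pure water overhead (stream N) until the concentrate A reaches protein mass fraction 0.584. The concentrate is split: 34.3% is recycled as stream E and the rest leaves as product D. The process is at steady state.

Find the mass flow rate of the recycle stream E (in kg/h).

166.5 kg/h

Overall protein balance (none leaves overhead): protein in fresh feed = protein in product, i.e. 900×0.207 = (1−0.343)·A·0.584.
A = 186.3/(0.584×0.657) = 485.55 kg/h.
Recycle E = 0.343×485.55 = 166.54 kg/h.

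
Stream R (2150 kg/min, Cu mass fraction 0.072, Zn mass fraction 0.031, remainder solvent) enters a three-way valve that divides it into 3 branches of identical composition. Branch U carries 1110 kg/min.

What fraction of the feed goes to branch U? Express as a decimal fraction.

0.516

Fraction to U = 1110/2150 = 0.5163.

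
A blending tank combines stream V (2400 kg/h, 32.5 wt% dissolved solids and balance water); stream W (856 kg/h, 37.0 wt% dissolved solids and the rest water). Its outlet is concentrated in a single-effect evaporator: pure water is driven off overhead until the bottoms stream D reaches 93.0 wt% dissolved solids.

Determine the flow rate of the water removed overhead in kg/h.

2077 kg/h

dissolved solids entering = 2400×0.325 + 856×0.370 = 1096.7 kg/h.
All dissolved solids reports to D, so D = 1096.7/0.930 = 1179.3 kg/h.
Total feed = 3256 kg/h; overhead = 3256 − 1179.3 = 2076.7 kg/h.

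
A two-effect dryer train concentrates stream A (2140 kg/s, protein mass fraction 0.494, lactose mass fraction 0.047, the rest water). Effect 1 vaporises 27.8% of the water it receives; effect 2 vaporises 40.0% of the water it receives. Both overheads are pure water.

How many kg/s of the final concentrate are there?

1583 kg/s

water in feed = 2140×0.459 = 982.26 kg/s.
After stage 1: water left = (1−0.278)×982.26 = 709.19; stream total = 1866.9 kg/s.
After stage 2: water left = (1−0.400)×709.19 = 425.52; final concentrate = 1583.3 kg/s.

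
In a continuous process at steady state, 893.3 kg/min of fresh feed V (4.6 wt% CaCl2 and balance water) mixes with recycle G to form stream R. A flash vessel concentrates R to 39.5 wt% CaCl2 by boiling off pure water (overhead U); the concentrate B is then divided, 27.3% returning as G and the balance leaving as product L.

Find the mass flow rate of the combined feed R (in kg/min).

Overall CaCl2 balance (none leaves overhead): CaCl2 in fresh feed = CaCl2 in product, i.e. 893.3×0.046 = (1−0.273)·B·0.395.
B = 41.092/(0.395×0.727) = 143.09 kg/min.
Recycle G = 0.273×143.09 = 39.065 kg/min.
Combined feed R = 893.3 + 39.065 = 932.36 kg/min.

932.4 kg/min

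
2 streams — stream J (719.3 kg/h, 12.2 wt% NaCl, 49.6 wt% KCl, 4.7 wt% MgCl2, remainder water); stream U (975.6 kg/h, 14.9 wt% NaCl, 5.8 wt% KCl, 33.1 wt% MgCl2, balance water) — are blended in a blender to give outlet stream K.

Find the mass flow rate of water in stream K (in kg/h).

water out = water in = 719.3×0.335 + 975.6×0.462 = 691.69 kg/h.

691.7 kg/h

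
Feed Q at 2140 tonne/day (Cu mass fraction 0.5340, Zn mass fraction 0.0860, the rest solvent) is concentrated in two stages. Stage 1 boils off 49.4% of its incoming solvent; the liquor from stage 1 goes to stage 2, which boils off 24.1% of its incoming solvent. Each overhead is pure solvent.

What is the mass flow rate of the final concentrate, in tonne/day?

1639 tonne/day

solvent in feed = 2140×0.380 = 813.2 tonne/day.
After stage 1: solvent left = (1−0.494)×813.2 = 411.48; stream total = 1738.3 tonne/day.
After stage 2: solvent left = (1−0.241)×411.48 = 312.31; final concentrate = 1639.1 tonne/day.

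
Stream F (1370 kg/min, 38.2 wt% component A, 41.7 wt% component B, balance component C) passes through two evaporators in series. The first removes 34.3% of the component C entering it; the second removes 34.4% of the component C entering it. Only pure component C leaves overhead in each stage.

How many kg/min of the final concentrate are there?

component C in feed = 1370×0.201 = 275.37 kg/min.
After stage 1: component C left = (1−0.343)×275.37 = 180.92; stream total = 1275.5 kg/min.
After stage 2: component C left = (1−0.344)×180.92 = 118.68; final concentrate = 1213.3 kg/min.

1213 kg/min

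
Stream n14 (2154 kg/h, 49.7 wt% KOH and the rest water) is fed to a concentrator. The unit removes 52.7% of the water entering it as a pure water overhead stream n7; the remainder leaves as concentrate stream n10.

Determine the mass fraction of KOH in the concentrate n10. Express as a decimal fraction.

KOH is not removed: 2154×0.497 = 1070.5 kg/h of KOH enters n10.
water entering = 2154×0.503 = 1083.5 kg/h; overhead removed = 0.527×1083.5 = 570.98 kg/h.
Concentrate = 2154 − 570.98 = 1583 kg/h.
Mass fraction = 1070.5/1583 = 0.676.

0.676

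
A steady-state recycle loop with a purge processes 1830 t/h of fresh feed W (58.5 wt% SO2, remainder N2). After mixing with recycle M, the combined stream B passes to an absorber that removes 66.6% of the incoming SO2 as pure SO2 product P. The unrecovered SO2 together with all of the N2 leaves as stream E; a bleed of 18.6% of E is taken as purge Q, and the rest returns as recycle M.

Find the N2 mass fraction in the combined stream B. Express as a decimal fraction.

0.7352

N2 enters only via W and leaves only via the purge: 1830×0.415 = 0.186×(N2 in E), and the absorber passes all N2, so N2 in B = N2 in E = 4083.1 t/h.
SO2 in B: m_A = 1830×0.585 + (1−0.186)·(1−0.666)·m_A, so m_A = 1070.5/0.7281 = 1470.3 t/h.
B = 1470.3 + 4083.1 = 5553.3 t/h.
N2 fraction in B = 4083.1/5553.3 = 0.7352.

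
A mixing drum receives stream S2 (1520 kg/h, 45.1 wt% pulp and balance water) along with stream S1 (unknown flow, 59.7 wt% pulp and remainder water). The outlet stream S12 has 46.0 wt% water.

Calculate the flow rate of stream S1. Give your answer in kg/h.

2373 kg/h

Let S1 be the unknown flow. Total out = 1520 + S1.
water balance: 834.48 + 0.403·S1 = 0.460·(1520 + S1)
(0.403 − 0.460)·S1 = 0.460×1520 − 834.48 = -135.28
S1 = -135.28 / -0.057 = 2373.3 kg/h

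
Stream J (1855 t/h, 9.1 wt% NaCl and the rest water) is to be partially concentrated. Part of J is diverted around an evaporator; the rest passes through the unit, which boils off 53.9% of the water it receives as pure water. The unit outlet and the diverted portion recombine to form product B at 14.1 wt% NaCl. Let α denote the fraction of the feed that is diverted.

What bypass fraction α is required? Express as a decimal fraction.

All 1855×0.091 = 168.81 t/h of NaCl reaches B, so B = 168.81/0.141 = 1197.2 t/h and vapour = 657.8 t/h.
The evaporator receives (1−α)·1855 of feed at 0.909 water and removes 0.539 of that water:
0.539×0.909×(1−α)×1855 = 657.8
(1−α) = 657.8/908.86 = 0.7238;  α = 0.2762.

0.276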